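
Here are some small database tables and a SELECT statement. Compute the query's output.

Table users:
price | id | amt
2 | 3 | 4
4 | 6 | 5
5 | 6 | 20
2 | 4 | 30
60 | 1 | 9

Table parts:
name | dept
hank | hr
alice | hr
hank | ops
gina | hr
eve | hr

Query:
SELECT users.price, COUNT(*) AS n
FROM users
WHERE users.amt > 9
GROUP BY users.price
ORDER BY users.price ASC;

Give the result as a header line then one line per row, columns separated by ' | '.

== RESULT ==
users.price | n
2 | 1
5 | 1

Derivation:
After WHERE (2 rows):
users.price | users.id | users.amt
5 | 6 | 20
2 | 4 | 30
After GROUP BY (2 rows):
users.price | n
5 | 1
2 | 1
After ORDER BY (2 rows):
users.price | n
2 | 1
5 | 1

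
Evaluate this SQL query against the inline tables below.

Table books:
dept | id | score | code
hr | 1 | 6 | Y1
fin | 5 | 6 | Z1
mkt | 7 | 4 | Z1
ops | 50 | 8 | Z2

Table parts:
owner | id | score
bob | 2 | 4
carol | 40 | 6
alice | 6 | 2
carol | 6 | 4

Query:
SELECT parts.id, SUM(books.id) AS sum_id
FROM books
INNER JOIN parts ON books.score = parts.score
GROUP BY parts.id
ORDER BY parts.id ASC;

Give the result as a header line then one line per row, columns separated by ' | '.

== RESULT ==
parts.id | sum_id
2 | 7
6 | 7
40 | 6

Derivation:
After JOIN parts (4 rows):
books.dept | books.id | books.score | books.code | parts.owner | parts.id | parts.score
hr | 1 | 6 | Y1 | carol | 40 | 6
fin | 5 | 6 | Z1 | carol | 40 | 6
mkt | 7 | 4 | Z1 | bob | 2 | 4
mkt | 7 | 4 | Z1 | carol | 6 | 4
After GROUP BY (3 rows):
parts.id | sum_id
40 | 6
2 | 7
6 | 7
After ORDER BY (3 rows):
parts.id | sum_id
2 | 7
6 | 7
40 | 6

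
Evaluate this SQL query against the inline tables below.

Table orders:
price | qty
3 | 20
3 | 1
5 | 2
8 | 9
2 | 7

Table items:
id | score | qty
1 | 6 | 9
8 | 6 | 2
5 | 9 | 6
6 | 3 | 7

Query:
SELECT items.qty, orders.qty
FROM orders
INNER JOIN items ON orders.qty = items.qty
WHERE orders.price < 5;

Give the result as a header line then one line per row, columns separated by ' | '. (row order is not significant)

After JOIN items (3 rows):
orders.price | orders.qty | items.id | items.score | items.qty
5 | 2 | 8 | 6 | 2
8 | 9 | 1 | 6 | 9
2 | 7 | 6 | 3 | 7
After WHERE (1 rows):
orders.price | orders.qty | items.id | items.score | items.qty
2 | 7 | 6 | 3 | 7
After SELECT (1 rows):
items.qty | orders.qty
7 | 7

== RESULT ==
items.qty | orders.qty
7 | 7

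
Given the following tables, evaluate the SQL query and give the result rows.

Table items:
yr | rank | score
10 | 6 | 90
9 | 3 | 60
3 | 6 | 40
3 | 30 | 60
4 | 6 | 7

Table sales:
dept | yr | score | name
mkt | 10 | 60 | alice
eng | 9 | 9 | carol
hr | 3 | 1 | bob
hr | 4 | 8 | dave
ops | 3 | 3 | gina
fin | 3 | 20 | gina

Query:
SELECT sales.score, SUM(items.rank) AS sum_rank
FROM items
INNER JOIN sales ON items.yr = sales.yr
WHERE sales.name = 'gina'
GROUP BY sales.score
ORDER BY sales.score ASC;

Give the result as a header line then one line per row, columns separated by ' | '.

After JOIN sales (9 rows):
items.yr | items.rank | items.score | sales.dept | sales.yr | sales.score | sales.name
10 | 6 | 90 | mkt | 10 | 60 | alice
9 | 3 | 60 | eng | 9 | 9 | carol
3 | 6 | 40 | hr | 3 | 1 | bob
3 | 6 | 40 | ops | 3 | 3 | gina
3 | 6 | 40 | fin | 3 | 20 | gina
3 | 30 | 60 | hr | 3 | 1 | bob
3 | 30 | 60 | ops | 3 | 3 | gina
3 | 30 | 60 | fin | 3 | 20 | gina
4 | 6 | 7 | hr | 4 | 8 | dave
After WHERE (4 rows):
items.yr | items.rank | items.score | sales.dept | sales.yr | sales.score | sales.name
3 | 6 | 40 | ops | 3 | 3 | gina
3 | 6 | 40 | fin | 3 | 20 | gina
3 | 30 | 60 | ops | 3 | 3 | gina
3 | 30 | 60 | fin | 3 | 20 | gina
After GROUP BY (2 rows):
sales.score | sum_rank
3 | 36
20 | 36
After ORDER BY (2 rows):
sales.score | sum_rank
3 | 36
20 | 36

== RESULT ==
sales.score | sum_rank
3 | 36
20 | 36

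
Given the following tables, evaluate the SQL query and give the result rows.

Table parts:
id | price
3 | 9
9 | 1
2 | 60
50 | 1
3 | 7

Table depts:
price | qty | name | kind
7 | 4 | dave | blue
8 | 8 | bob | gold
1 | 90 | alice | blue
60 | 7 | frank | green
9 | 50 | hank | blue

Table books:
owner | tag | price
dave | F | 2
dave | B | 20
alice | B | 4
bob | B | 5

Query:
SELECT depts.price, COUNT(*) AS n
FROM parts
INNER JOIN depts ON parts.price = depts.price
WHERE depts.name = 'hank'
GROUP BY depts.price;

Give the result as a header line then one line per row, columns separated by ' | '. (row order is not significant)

== RESULT ==
depts.price | n
9 | 1

Derivation:
After JOIN depts (5 rows):
parts.id | parts.price | depts.price | depts.qty | depts.name | depts.kind
3 | 9 | 9 | 50 | hank | blue
9 | 1 | 1 | 90 | alice | blue
2 | 60 | 60 | 7 | frank | green
50 | 1 | 1 | 90 | alice | blue
3 | 7 | 7 | 4 | dave | blue
After WHERE (1 rows):
parts.id | parts.price | depts.price | depts.qty | depts.name | depts.kind
3 | 9 | 9 | 50 | hank | blue
After GROUP BY (1 rows):
depts.price | n
9 | 1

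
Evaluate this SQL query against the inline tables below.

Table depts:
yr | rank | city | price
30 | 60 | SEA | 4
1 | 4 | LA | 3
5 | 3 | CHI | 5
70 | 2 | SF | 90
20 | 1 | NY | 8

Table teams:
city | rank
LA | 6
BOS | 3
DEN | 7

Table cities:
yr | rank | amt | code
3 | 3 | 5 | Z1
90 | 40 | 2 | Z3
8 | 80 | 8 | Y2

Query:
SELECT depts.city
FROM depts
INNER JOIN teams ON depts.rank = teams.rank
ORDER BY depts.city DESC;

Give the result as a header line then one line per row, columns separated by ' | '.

== RESULT ==
depts.city
CHI

Derivation:
After JOIN teams (1 rows):
depts.yr | depts.rank | depts.city | depts.price | teams.city | teams.rank
5 | 3 | CHI | 5 | BOS | 3
After SELECT (1 rows):
depts.city
CHI
After ORDER BY (1 rows):
depts.city
CHI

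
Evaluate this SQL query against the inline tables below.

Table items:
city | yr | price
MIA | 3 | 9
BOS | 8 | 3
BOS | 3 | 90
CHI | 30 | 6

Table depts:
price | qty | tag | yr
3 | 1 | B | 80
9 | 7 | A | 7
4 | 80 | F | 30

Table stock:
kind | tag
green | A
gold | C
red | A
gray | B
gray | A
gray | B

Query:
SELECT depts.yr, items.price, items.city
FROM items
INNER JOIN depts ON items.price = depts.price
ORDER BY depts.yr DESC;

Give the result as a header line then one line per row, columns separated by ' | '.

== RESULT ==
depts.yr | items.price | items.city
80 | 3 | BOS
7 | 9 | MIA

Derivation:
After JOIN depts (2 rows):
items.city | items.yr | items.price | depts.price | depts.qty | depts.tag | depts.yr
MIA | 3 | 9 | 9 | 7 | A | 7
BOS | 8 | 3 | 3 | 1 | B | 80
After SELECT (2 rows):
depts.yr | items.price | items.city
7 | 9 | MIA
80 | 3 | BOS
After ORDER BY (2 rows):
depts.yr | items.price | items.city
80 | 3 | BOS
7 | 9 | MIA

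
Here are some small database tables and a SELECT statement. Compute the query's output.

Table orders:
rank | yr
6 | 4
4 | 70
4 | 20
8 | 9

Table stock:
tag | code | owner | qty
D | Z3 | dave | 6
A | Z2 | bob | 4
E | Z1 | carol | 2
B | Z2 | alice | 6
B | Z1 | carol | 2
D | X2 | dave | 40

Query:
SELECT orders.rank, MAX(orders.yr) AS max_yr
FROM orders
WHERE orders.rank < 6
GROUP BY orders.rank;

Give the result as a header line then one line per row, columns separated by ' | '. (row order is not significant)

== RESULT ==
orders.rank | max_yr
4 | 70

Derivation:
After WHERE (2 rows):
orders.rank | orders.yr
4 | 70
4 | 20
After GROUP BY (1 rows):
orders.rank | max_yr
4 | 70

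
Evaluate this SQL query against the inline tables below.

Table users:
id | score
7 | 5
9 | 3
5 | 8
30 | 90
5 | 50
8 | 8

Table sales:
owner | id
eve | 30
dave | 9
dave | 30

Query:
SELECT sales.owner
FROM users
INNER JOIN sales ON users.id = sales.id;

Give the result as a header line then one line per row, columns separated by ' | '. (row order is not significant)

== RESULT ==
sales.owner
dave
eve
dave

Derivation:
After JOIN sales (3 rows):
users.id | users.score | sales.owner | sales.id
9 | 3 | dave | 9
30 | 90 | eve | 30
30 | 90 | dave | 30
After SELECT (3 rows):
sales.owner
dave
eve
dave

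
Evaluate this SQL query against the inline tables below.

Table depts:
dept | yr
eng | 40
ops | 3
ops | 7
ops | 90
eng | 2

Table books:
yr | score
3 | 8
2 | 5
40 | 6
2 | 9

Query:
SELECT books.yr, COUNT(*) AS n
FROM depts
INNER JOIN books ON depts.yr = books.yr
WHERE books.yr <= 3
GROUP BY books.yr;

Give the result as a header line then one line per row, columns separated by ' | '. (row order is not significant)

After JOIN books (4 rows):
depts.dept | depts.yr | books.yr | books.score
eng | 40 | 40 | 6
ops | 3 | 3 | 8
eng | 2 | 2 | 5
eng | 2 | 2 | 9
After WHERE (3 rows):
depts.dept | depts.yr | books.yr | books.score
ops | 3 | 3 | 8
eng | 2 | 2 | 5
eng | 2 | 2 | 9
After GROUP BY (2 rows):
books.yr | n
3 | 1
2 | 2

== RESULT ==
books.yr | n
3 | 1
2 | 2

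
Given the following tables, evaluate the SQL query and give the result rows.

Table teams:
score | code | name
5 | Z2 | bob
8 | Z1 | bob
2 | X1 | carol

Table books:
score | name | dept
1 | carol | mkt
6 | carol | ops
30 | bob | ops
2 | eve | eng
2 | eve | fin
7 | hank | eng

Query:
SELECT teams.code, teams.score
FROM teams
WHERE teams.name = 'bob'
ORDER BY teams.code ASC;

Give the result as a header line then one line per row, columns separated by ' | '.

== RESULT ==
teams.code | teams.score
Z1 | 8
Z2 | 5

Derivation:
After WHERE (2 rows):
teams.score | teams.code | teams.name
5 | Z2 | bob
8 | Z1 | bob
After SELECT (2 rows):
teams.code | teams.score
Z2 | 5
Z1 | 8
After ORDER BY (2 rows):
teams.code | teams.score
Z1 | 8
Z2 | 5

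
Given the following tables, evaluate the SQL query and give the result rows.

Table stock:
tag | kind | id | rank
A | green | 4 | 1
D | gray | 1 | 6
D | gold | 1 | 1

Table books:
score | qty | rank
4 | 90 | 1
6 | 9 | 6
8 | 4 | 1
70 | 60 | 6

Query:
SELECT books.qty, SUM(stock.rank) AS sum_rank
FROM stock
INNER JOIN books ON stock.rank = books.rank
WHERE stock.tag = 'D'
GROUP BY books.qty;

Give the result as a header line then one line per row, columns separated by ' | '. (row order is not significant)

== RESULT ==
books.qty | sum_rank
9 | 6
60 | 6
90 | 1
4 | 1

Derivation:
After JOIN books (6 rows):
stock.tag | stock.kind | stock.id | stock.rank | books.score | books.qty | books.rank
A | green | 4 | 1 | 4 | 90 | 1
A | green | 4 | 1 | 8 | 4 | 1
D | gray | 1 | 6 | 6 | 9 | 6
D | gray | 1 | 6 | 70 | 60 | 6
D | gold | 1 | 1 | 4 | 90 | 1
D | gold | 1 | 1 | 8 | 4 | 1
After WHERE (4 rows):
stock.tag | stock.kind | stock.id | stock.rank | books.score | books.qty | books.rank
D | gray | 1 | 6 | 6 | 9 | 6
D | gray | 1 | 6 | 70 | 60 | 6
D | gold | 1 | 1 | 4 | 90 | 1
D | gold | 1 | 1 | 8 | 4 | 1
After GROUP BY (4 rows):
books.qty | sum_rank
9 | 6
60 | 6
90 | 1
4 | 1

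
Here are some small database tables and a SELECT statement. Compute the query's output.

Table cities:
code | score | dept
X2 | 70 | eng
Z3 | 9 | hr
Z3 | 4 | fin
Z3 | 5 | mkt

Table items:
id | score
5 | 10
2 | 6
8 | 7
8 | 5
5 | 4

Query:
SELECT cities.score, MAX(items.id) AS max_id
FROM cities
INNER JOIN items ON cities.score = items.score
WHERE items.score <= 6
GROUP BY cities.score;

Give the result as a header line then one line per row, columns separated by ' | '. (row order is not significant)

== RESULT ==
cities.score | max_id
4 | 5
5 | 8

Derivation:
After JOIN items (2 rows):
cities.code | cities.score | cities.dept | items.id | items.score
Z3 | 4 | fin | 5 | 4
Z3 | 5 | mkt | 8 | 5
After WHERE (2 rows):
cities.code | cities.score | cities.dept | items.id | items.score
Z3 | 4 | fin | 5 | 4
Z3 | 5 | mkt | 8 | 5
After GROUP BY (2 rows):
cities.score | max_id
4 | 5
5 | 8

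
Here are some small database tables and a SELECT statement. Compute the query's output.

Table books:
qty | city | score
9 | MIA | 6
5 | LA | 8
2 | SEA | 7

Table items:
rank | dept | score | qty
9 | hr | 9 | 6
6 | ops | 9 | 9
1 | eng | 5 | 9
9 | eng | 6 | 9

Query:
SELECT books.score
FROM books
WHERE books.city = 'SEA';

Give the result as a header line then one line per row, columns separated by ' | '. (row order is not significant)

== RESULT ==
books.score
7

Derivation:
After WHERE (1 rows):
books.qty | books.city | books.score
2 | SEA | 7
After SELECT (1 rows):
books.score
7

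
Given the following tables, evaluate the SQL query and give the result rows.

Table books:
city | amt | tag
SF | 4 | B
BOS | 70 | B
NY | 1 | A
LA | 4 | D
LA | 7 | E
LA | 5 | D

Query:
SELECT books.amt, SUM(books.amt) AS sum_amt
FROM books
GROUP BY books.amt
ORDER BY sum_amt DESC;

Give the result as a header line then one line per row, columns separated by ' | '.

After GROUP BY (5 rows):
books.amt | sum_amt
4 | 8
70 | 70
1 | 1
7 | 7
5 | 5
After ORDER BY (5 rows):
books.amt | sum_amt
70 | 70
4 | 8
7 | 7
5 | 5
1 | 1

== RESULT ==
books.amt | sum_amt
70 | 70
4 | 8
7 | 7
5 | 5
1 | 1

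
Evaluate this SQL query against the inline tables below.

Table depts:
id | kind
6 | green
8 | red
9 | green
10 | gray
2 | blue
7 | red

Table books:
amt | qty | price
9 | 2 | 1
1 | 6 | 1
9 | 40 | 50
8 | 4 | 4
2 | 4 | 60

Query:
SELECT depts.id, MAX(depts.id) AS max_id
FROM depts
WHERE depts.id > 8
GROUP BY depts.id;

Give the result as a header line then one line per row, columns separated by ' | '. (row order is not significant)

After WHERE (2 rows):
depts.id | depts.kind
9 | green
10 | gray
After GROUP BY (2 rows):
depts.id | max_id
9 | 9
10 | 10

== RESULT ==
depts.id | max_id
9 | 9
10 | 10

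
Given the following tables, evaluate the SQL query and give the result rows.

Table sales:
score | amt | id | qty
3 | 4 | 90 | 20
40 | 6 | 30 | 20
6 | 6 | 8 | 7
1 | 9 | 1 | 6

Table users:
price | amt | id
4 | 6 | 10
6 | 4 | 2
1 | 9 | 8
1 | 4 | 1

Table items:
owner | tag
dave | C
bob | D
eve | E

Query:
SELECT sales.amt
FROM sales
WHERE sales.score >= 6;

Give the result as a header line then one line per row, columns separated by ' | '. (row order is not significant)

After WHERE (2 rows):
sales.score | sales.amt | sales.id | sales.qty
40 | 6 | 30 | 20
6 | 6 | 8 | 7
After SELECT (2 rows):
sales.amt
6
6

== RESULT ==
sales.amt
6
6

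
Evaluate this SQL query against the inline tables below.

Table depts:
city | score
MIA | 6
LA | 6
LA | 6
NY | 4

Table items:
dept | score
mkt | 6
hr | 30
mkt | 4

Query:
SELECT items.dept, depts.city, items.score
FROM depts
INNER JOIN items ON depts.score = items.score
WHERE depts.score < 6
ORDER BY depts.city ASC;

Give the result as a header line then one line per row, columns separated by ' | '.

After JOIN items (4 rows):
depts.city | depts.score | items.dept | items.score
MIA | 6 | mkt | 6
LA | 6 | mkt | 6
LA | 6 | mkt | 6
NY | 4 | mkt | 4
After WHERE (1 rows):
depts.city | depts.score | items.dept | items.score
NY | 4 | mkt | 4
After SELECT (1 rows):
items.dept | depts.city | items.score
mkt | NY | 4
After ORDER BY (1 rows):
items.dept | depts.city | items.score
mkt | NY | 4

== RESULT ==
items.dept | depts.city | items.score
mkt | NY | 4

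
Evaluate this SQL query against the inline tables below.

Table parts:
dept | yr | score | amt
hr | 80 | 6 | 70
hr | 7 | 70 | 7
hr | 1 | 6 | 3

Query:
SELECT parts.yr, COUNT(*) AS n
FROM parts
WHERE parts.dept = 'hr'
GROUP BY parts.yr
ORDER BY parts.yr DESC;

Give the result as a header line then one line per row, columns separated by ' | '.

After WHERE (3 rows):
parts.dept | parts.yr | parts.score | parts.amt
hr | 80 | 6 | 70
hr | 7 | 70 | 7
hr | 1 | 6 | 3
After GROUP BY (3 rows):
parts.yr | n
80 | 1
7 | 1
1 | 1
After ORDER BY (3 rows):
parts.yr | n
80 | 1
7 | 1
1 | 1

== RESULT ==
parts.yr | n
80 | 1
7 | 1
1 | 1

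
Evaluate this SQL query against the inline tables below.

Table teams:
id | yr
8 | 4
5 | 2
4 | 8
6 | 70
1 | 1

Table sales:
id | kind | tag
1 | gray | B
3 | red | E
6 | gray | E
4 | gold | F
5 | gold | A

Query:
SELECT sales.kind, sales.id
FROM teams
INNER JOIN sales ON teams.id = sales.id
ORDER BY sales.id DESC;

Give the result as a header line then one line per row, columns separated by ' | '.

After JOIN sales (4 rows):
teams.id | teams.yr | sales.id | sales.kind | sales.tag
5 | 2 | 5 | gold | A
4 | 8 | 4 | gold | F
6 | 70 | 6 | gray | E
1 | 1 | 1 | gray | B
After SELECT (4 rows):
sales.kind | sales.id
gold | 5
gold | 4
gray | 6
gray | 1
After ORDER BY (4 rows):
sales.kind | sales.id
gray | 6
gold | 5
gold | 4
gray | 1

== RESULT ==
sales.kind | sales.id
gray | 6
gold | 5
gold | 4
gray | 1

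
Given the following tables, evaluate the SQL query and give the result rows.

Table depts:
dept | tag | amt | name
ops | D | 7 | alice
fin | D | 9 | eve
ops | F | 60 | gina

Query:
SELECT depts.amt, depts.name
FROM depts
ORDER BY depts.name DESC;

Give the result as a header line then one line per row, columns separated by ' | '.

After SELECT (3 rows):
depts.amt | depts.name
7 | alice
9 | eve
60 | gina
After ORDER BY (3 rows):
depts.amt | depts.name
60 | gina
9 | eve
7 | alice

== RESULT ==
depts.amt | depts.name
60 | gina
9 | eve
7 | alice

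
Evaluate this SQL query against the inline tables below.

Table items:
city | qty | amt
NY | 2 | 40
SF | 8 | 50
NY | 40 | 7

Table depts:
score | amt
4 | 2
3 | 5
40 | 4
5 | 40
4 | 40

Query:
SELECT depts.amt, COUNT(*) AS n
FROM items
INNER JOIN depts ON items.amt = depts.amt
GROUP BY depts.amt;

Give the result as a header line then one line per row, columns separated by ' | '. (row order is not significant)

After JOIN depts (2 rows):
items.city | items.qty | items.amt | depts.score | depts.amt
NY | 2 | 40 | 5 | 40
NY | 2 | 40 | 4 | 40
After GROUP BY (1 rows):
depts.amt | n
40 | 2

== RESULT ==
depts.amt | n
40 | 2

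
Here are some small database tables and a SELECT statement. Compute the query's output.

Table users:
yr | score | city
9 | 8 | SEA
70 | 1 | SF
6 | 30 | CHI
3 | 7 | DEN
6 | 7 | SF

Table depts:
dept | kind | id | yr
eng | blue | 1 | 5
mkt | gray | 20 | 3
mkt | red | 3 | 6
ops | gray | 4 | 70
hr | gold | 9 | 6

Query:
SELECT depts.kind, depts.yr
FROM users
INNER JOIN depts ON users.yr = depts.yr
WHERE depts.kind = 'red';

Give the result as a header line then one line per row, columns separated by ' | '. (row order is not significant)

== RESULT ==
depts.kind | depts.yr
red | 6
red | 6

Derivation:
After JOIN depts (6 rows):
users.yr | users.score | users.city | depts.dept | depts.kind | depts.id | depts.yr
70 | 1 | SF | ops | gray | 4 | 70
6 | 30 | CHI | mkt | red | 3 | 6
6 | 30 | CHI | hr | gold | 9 | 6
3 | 7 | DEN | mkt | gray | 20 | 3
6 | 7 | SF | mkt | red | 3 | 6
6 | 7 | SF | hr | gold | 9 | 6
After WHERE (2 rows):
users.yr | users.score | users.city | depts.dept | depts.kind | depts.id | depts.yr
6 | 30 | CHI | mkt | red | 3 | 6
6 | 7 | SF | mkt | red | 3 | 6
After SELECT (2 rows):
depts.kind | depts.yr
red | 6
red | 6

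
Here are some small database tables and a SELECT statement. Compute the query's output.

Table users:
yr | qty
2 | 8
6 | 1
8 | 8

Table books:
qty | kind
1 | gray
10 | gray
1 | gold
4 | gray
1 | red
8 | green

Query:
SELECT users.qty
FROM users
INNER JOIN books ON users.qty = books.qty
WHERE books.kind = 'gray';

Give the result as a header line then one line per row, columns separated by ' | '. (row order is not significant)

== RESULT ==
users.qty
1

Derivation:
After JOIN books (5 rows):
users.yr | users.qty | books.qty | books.kind
2 | 8 | 8 | green
6 | 1 | 1 | gray
6 | 1 | 1 | gold
6 | 1 | 1 | red
8 | 8 | 8 | green
After WHERE (1 rows):
users.yr | users.qty | books.qty | books.kind
6 | 1 | 1 | gray
After SELECT (1 rows):
users.qty
1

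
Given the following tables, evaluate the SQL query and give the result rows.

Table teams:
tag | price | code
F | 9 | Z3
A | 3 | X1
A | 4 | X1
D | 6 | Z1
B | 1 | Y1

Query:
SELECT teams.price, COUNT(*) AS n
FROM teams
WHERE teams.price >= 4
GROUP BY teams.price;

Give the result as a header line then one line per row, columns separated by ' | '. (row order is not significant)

== RESULT ==
teams.price | n
9 | 1
4 | 1
6 | 1

Derivation:
After WHERE (3 rows):
teams.tag | teams.price | teams.code
F | 9 | Z3
A | 4 | X1
D | 6 | Z1
After GROUP BY (3 rows):
teams.price | n
9 | 1
4 | 1
6 | 1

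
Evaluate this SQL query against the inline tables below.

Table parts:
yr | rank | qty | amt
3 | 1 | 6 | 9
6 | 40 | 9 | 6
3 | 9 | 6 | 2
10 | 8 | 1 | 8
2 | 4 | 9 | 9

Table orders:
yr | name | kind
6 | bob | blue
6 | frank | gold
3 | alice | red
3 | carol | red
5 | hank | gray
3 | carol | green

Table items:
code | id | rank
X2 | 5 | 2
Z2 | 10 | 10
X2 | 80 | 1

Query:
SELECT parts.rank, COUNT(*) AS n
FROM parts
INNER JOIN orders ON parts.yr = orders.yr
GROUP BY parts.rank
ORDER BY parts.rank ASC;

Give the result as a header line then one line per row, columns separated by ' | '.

After JOIN orders (8 rows):
parts.yr | parts.rank | parts.qty | parts.amt | orders.yr | orders.name | orders.kind
3 | 1 | 6 | 9 | 3 | alice | red
3 | 1 | 6 | 9 | 3 | carol | red
3 | 1 | 6 | 9 | 3 | carol | green
6 | 40 | 9 | 6 | 6 | bob | blue
6 | 40 | 9 | 6 | 6 | frank | gold
3 | 9 | 6 | 2 | 3 | alice | red
3 | 9 | 6 | 2 | 3 | carol | red
3 | 9 | 6 | 2 | 3 | carol | green
After GROUP BY (3 rows):
parts.rank | n
1 | 3
40 | 2
9 | 3
After ORDER BY (3 rows):
parts.rank | n
1 | 3
9 | 3
40 | 2

== RESULT ==
parts.rank | n
1 | 3
9 | 3
40 | 2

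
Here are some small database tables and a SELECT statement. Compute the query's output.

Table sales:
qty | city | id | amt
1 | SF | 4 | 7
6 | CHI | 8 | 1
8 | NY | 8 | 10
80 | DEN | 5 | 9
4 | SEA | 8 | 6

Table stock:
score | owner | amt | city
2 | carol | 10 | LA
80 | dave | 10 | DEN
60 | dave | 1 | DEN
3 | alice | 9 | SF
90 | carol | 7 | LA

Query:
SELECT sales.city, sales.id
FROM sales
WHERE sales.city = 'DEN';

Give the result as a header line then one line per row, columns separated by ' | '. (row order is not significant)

After WHERE (1 rows):
sales.qty | sales.city | sales.id | sales.amt
80 | DEN | 5 | 9
After SELECT (1 rows):
sales.city | sales.id
DEN | 5

== RESULT ==
sales.city | sales.id
DEN | 5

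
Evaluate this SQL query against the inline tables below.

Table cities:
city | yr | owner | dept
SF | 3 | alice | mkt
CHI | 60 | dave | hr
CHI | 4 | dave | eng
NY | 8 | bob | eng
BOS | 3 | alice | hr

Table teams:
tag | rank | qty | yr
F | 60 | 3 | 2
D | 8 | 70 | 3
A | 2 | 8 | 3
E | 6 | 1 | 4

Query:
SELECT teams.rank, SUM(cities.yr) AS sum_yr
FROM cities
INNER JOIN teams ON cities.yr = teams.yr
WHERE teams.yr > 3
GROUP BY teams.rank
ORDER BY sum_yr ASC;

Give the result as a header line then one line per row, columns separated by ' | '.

== RESULT ==
teams.rank | sum_yr
6 | 4

Derivation:
After JOIN teams (5 rows):
cities.city | cities.yr | cities.owner | cities.dept | teams.tag | teams.rank | teams.qty | teams.yr
SF | 3 | alice | mkt | D | 8 | 70 | 3
SF | 3 | alice | mkt | A | 2 | 8 | 3
CHI | 4 | dave | eng | E | 6 | 1 | 4
BOS | 3 | alice | hr | D | 8 | 70 | 3
BOS | 3 | alice | hr | A | 2 | 8 | 3
After WHERE (1 rows):
cities.city | cities.yr | cities.owner | cities.dept | teams.tag | teams.rank | teams.qty | teams.yr
CHI | 4 | dave | eng | E | 6 | 1 | 4
After GROUP BY (1 rows):
teams.rank | sum_yr
6 | 4
After ORDER BY (1 rows):
teams.rank | sum_yr
6 | 4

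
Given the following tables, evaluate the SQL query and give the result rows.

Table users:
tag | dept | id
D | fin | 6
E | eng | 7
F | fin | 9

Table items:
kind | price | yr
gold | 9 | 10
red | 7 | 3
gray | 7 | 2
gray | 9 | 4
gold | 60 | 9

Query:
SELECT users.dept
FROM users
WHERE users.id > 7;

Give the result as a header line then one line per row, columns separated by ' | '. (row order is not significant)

After WHERE (1 rows):
users.tag | users.dept | users.id
F | fin | 9
After SELECT (1 rows):
users.dept
fin

== RESULT ==
users.dept
fin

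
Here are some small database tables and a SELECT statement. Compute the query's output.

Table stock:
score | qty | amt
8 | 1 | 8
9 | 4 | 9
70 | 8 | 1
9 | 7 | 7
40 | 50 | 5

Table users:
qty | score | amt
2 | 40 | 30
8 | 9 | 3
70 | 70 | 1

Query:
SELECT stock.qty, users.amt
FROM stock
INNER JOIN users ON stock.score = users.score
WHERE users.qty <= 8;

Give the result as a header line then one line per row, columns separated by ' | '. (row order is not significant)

After JOIN users (4 rows):
stock.score | stock.qty | stock.amt | users.qty | users.score | users.amt
9 | 4 | 9 | 8 | 9 | 3
70 | 8 | 1 | 70 | 70 | 1
9 | 7 | 7 | 8 | 9 | 3
40 | 50 | 5 | 2 | 40 | 30
After WHERE (3 rows):
stock.score | stock.qty | stock.amt | users.qty | users.score | users.amt
9 | 4 | 9 | 8 | 9 | 3
9 | 7 | 7 | 8 | 9 | 3
40 | 50 | 5 | 2 | 40 | 30
After SELECT (3 rows):
stock.qty | users.amt
4 | 3
7 | 3
50 | 30

== RESULT ==
stock.qty | users.amt
4 | 3
7 | 3
50 | 30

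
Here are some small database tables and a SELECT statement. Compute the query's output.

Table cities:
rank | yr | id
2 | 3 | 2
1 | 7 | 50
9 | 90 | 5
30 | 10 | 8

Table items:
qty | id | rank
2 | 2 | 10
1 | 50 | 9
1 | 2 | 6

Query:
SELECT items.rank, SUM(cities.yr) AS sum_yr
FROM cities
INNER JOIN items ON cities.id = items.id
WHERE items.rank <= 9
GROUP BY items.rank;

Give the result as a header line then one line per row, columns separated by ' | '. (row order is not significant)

After JOIN items (3 rows):
cities.rank | cities.yr | cities.id | items.qty | items.id | items.rank
2 | 3 | 2 | 2 | 2 | 10
2 | 3 | 2 | 1 | 2 | 6
1 | 7 | 50 | 1 | 50 | 9
After WHERE (2 rows):
cities.rank | cities.yr | cities.id | items.qty | items.id | items.rank
2 | 3 | 2 | 1 | 2 | 6
1 | 7 | 50 | 1 | 50 | 9
After GROUP BY (2 rows):
items.rank | sum_yr
6 | 3
9 | 7

== RESULT ==
items.rank | sum_yr
6 | 3
9 | 7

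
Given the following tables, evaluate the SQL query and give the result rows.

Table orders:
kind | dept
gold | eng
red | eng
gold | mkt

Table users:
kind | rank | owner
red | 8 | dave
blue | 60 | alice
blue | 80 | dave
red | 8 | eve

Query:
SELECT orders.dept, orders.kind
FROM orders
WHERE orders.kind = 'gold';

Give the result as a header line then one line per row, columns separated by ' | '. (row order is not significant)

== RESULT ==
orders.dept | orders.kind
eng | gold
mkt | gold

Derivation:
After WHERE (2 rows):
orders.kind | orders.dept
gold | eng
gold | mkt
After SELECT (2 rows):
orders.dept | orders.kind
eng | gold
mkt | gold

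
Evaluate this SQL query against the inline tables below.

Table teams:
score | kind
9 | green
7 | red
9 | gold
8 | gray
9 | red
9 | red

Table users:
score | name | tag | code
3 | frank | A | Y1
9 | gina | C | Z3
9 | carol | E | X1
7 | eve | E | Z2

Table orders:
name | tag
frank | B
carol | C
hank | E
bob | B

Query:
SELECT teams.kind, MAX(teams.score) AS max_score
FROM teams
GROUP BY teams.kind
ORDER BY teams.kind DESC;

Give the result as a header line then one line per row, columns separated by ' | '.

After GROUP BY (4 rows):
teams.kind | max_score
green | 9
red | 9
gold | 9
gray | 8
After ORDER BY (4 rows):
teams.kind | max_score
red | 9
green | 9
gray | 8
gold | 9

== RESULT ==
teams.kind | max_score
red | 9
green | 9
gray | 8
gold | 9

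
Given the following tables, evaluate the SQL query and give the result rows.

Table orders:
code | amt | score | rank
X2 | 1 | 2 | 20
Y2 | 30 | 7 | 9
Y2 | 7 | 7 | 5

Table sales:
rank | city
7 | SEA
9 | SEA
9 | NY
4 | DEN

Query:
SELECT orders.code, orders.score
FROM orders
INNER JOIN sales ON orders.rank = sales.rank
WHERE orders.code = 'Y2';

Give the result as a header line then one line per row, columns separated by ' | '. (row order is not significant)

After JOIN sales (2 rows):
orders.code | orders.amt | orders.score | orders.rank | sales.rank | sales.city
Y2 | 30 | 7 | 9 | 9 | SEA
Y2 | 30 | 7 | 9 | 9 | NY
After WHERE (2 rows):
orders.code | orders.amt | orders.score | orders.rank | sales.rank | sales.city
Y2 | 30 | 7 | 9 | 9 | SEA
Y2 | 30 | 7 | 9 | 9 | NY
After SELECT (2 rows):
orders.code | orders.score
Y2 | 7
Y2 | 7

== RESULT ==
orders.code | orders.score
Y2 | 7
Y2 | 7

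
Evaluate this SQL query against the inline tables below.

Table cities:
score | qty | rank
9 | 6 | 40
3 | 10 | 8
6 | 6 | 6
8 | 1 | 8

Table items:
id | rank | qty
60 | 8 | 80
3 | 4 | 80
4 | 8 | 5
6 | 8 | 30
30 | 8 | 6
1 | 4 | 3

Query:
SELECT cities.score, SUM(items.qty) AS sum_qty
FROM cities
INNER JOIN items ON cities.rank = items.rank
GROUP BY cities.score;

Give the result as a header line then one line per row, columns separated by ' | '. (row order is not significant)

== RESULT ==
cities.score | sum_qty
3 | 121
8 | 121

Derivation:
After JOIN items (8 rows):
cities.score | cities.qty | cities.rank | items.id | items.rank | items.qty
3 | 10 | 8 | 60 | 8 | 80
3 | 10 | 8 | 4 | 8 | 5
3 | 10 | 8 | 6 | 8 | 30
3 | 10 | 8 | 30 | 8 | 6
8 | 1 | 8 | 60 | 8 | 80
8 | 1 | 8 | 4 | 8 | 5
8 | 1 | 8 | 6 | 8 | 30
8 | 1 | 8 | 30 | 8 | 6
After GROUP BY (2 rows):
cities.score | sum_qty
3 | 121
8 | 121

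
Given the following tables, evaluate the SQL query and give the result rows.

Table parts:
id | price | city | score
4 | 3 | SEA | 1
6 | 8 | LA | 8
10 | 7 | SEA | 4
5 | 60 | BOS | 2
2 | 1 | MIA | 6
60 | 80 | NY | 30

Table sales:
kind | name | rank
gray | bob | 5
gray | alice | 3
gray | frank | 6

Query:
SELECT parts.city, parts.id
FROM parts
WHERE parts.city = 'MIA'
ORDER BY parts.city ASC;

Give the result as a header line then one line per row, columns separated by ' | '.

== RESULT ==
parts.city | parts.id
MIA | 2

Derivation:
After WHERE (1 rows):
parts.id | parts.price | parts.city | parts.score
2 | 1 | MIA | 6
After SELECT (1 rows):
parts.city | parts.id
MIA | 2
After ORDER BY (1 rows):
parts.city | parts.id
MIA | 2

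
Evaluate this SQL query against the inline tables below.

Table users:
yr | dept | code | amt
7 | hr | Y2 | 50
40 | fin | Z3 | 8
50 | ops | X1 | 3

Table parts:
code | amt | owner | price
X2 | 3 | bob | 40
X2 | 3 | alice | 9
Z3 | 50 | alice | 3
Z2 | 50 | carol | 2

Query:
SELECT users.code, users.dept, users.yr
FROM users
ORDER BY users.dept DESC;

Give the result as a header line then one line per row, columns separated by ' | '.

After SELECT (3 rows):
users.code | users.dept | users.yr
Y2 | hr | 7
Z3 | fin | 40
X1 | ops | 50
After ORDER BY (3 rows):
users.code | users.dept | users.yr
X1 | ops | 50
Y2 | hr | 7
Z3 | fin | 40

== RESULT ==
users.code | users.dept | users.yr
X1 | ops | 50
Y2 | hr | 7
Z3 | fin | 40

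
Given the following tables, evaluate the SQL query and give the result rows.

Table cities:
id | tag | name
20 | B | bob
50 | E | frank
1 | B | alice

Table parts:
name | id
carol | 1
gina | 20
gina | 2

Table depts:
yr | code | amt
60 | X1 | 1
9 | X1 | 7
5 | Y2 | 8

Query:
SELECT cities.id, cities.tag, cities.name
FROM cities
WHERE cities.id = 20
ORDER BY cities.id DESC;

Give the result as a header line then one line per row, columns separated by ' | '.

== RESULT ==
cities.id | cities.tag | cities.name
20 | B | bob

Derivation:
After WHERE (1 rows):
cities.id | cities.tag | cities.name
20 | B | bob
After SELECT (1 rows):
cities.id | cities.tag | cities.name
20 | B | bob
After ORDER BY (1 rows):
cities.id | cities.tag | cities.name
20 | B | bob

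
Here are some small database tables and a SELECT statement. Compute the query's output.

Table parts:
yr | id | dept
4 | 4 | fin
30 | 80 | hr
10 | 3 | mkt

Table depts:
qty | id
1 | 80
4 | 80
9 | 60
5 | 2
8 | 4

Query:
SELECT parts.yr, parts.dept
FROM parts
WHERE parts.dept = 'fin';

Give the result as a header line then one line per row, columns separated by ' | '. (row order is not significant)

== RESULT ==
parts.yr | parts.dept
4 | fin

Derivation:
After WHERE (1 rows):
parts.yr | parts.id | parts.dept
4 | 4 | fin
After SELECT (1 rows):
parts.yr | parts.dept
4 | fin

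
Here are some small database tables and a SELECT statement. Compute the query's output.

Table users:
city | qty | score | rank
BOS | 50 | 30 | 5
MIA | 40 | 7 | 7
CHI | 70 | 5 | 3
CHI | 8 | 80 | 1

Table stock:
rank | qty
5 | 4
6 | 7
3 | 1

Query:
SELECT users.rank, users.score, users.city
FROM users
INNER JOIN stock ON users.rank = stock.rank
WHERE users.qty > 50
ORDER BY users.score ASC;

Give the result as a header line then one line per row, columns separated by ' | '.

After JOIN stock (2 rows):
users.city | users.qty | users.score | users.rank | stock.rank | stock.qty
BOS | 50 | 30 | 5 | 5 | 4
CHI | 70 | 5 | 3 | 3 | 1
After WHERE (1 rows):
users.city | users.qty | users.score | users.rank | stock.rank | stock.qty
CHI | 70 | 5 | 3 | 3 | 1
After SELECT (1 rows):
users.rank | users.score | users.city
3 | 5 | CHI
After ORDER BY (1 rows):
users.rank | users.score | users.city
3 | 5 | CHI

== RESULT ==
users.rank | users.score | users.city
3 | 5 | CHI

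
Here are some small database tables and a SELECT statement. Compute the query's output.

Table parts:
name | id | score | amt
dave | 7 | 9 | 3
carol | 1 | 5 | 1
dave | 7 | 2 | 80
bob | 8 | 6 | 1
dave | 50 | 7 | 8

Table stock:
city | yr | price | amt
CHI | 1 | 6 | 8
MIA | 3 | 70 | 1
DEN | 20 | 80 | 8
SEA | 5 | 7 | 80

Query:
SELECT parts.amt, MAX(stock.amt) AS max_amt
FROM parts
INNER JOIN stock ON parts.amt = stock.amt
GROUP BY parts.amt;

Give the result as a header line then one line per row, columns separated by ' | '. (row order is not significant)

After JOIN stock (5 rows):
parts.name | parts.id | parts.score | parts.amt | stock.city | stock.yr | stock.price | stock.amt
carol | 1 | 5 | 1 | MIA | 3 | 70 | 1
dave | 7 | 2 | 80 | SEA | 5 | 7 | 80
bob | 8 | 6 | 1 | MIA | 3 | 70 | 1
dave | 50 | 7 | 8 | CHI | 1 | 6 | 8
dave | 50 | 7 | 8 | DEN | 20 | 80 | 8
After GROUP BY (3 rows):
parts.amt | max_amt
1 | 1
80 | 80
8 | 8

== RESULT ==
parts.amt | max_amt
1 | 1
80 | 80
8 | 8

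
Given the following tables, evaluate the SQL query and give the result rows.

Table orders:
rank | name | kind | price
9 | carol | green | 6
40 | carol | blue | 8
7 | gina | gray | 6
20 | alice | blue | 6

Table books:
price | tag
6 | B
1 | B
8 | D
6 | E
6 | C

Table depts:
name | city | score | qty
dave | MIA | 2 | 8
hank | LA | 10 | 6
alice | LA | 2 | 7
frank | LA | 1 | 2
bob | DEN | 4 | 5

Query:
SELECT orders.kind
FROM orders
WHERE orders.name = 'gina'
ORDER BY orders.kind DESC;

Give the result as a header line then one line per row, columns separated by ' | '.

After WHERE (1 rows):
orders.rank | orders.name | orders.kind | orders.price
7 | gina | gray | 6
After SELECT (1 rows):
orders.kind
gray
After ORDER BY (1 rows):
orders.kind
gray

== RESULT ==
orders.kind
gray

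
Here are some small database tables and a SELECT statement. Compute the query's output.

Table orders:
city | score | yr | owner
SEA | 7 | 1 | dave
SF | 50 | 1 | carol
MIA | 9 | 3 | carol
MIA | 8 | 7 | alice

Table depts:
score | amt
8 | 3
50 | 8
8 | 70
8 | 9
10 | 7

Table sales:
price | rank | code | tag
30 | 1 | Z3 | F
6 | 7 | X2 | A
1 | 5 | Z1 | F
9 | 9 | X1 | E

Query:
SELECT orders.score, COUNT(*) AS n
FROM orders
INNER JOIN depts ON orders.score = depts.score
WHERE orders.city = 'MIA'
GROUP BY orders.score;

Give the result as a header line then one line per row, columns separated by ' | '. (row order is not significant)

== RESULT ==
orders.score | n
8 | 3

Derivation:
After JOIN depts (4 rows):
orders.city | orders.score | orders.yr | orders.owner | depts.score | depts.amt
SF | 50 | 1 | carol | 50 | 8
MIA | 8 | 7 | alice | 8 | 3
MIA | 8 | 7 | alice | 8 | 70
MIA | 8 | 7 | alice | 8 | 9
After WHERE (3 rows):
orders.city | orders.score | orders.yr | orders.owner | depts.score | depts.amt
MIA | 8 | 7 | alice | 8 | 3
MIA | 8 | 7 | alice | 8 | 70
MIA | 8 | 7 | alice | 8 | 9
After GROUP BY (1 rows):
orders.score | n
8 | 3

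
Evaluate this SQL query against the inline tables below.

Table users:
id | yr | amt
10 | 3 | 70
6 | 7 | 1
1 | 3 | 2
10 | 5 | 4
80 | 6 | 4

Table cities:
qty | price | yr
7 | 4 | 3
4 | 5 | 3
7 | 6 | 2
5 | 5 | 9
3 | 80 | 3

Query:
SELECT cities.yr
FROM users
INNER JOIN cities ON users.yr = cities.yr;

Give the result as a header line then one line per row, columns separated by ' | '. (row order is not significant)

== RESULT ==
cities.yr
3
3
3
3
3
3

Derivation:
After JOIN cities (6 rows):
users.id | users.yr | users.amt | cities.qty | cities.price | cities.yr
10 | 3 | 70 | 7 | 4 | 3
10 | 3 | 70 | 4 | 5 | 3
10 | 3 | 70 | 3 | 80 | 3
1 | 3 | 2 | 7 | 4 | 3
1 | 3 | 2 | 4 | 5 | 3
1 | 3 | 2 | 3 | 80 | 3
After SELECT (6 rows):
cities.yr
3
3
3
3
3
3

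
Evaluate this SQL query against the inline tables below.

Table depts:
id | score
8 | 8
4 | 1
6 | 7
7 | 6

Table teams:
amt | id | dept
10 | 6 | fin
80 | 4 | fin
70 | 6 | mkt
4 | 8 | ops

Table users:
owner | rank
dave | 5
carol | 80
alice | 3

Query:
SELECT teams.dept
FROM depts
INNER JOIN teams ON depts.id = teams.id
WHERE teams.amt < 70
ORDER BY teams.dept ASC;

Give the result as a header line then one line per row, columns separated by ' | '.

== RESULT ==
teams.dept
fin
ops

Derivation:
After JOIN teams (4 rows):
depts.id | depts.score | teams.amt | teams.id | teams.dept
8 | 8 | 4 | 8 | ops
4 | 1 | 80 | 4 | fin
6 | 7 | 10 | 6 | fin
6 | 7 | 70 | 6 | mkt
After WHERE (2 rows):
depts.id | depts.score | teams.amt | teams.id | teams.dept
8 | 8 | 4 | 8 | ops
6 | 7 | 10 | 6 | fin
After SELECT (2 rows):
teams.dept
ops
fin
After ORDER BY (2 rows):
teams.dept
fin
ops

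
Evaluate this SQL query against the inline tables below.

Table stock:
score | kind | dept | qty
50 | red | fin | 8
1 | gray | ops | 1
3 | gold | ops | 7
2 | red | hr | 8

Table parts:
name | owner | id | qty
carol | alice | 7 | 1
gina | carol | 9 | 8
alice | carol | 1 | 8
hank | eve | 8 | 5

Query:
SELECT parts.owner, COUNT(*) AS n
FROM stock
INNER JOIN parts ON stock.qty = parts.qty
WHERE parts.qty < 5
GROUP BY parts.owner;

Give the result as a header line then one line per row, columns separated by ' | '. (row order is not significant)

After JOIN parts (5 rows):
stock.score | stock.kind | stock.dept | stock.qty | parts.name | parts.owner | parts.id | parts.qty
50 | red | fin | 8 | gina | carol | 9 | 8
50 | red | fin | 8 | alice | carol | 1 | 8
1 | gray | ops | 1 | carol | alice | 7 | 1
2 | red | hr | 8 | gina | carol | 9 | 8
2 | red | hr | 8 | alice | carol | 1 | 8
After WHERE (1 rows):
stock.score | stock.kind | stock.dept | stock.qty | parts.name | parts.owner | parts.id | parts.qty
1 | gray | ops | 1 | carol | alice | 7 | 1
After GROUP BY (1 rows):
parts.owner | n
alice | 1

== RESULT ==
parts.owner | n
alice | 1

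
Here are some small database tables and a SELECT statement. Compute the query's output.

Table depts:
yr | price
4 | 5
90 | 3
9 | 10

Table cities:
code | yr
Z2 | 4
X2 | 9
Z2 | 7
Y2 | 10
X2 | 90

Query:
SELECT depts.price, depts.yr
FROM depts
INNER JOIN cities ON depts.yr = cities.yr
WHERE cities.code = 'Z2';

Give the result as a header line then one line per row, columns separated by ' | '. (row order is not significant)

== RESULT ==
depts.price | depts.yr
5 | 4

Derivation:
After JOIN cities (3 rows):
depts.yr | depts.price | cities.code | cities.yr
4 | 5 | Z2 | 4
90 | 3 | X2 | 90
9 | 10 | X2 | 9
After WHERE (1 rows):
depts.yr | depts.price | cities.code | cities.yr
4 | 5 | Z2 | 4
After SELECT (1 rows):
depts.price | depts.yr
5 | 4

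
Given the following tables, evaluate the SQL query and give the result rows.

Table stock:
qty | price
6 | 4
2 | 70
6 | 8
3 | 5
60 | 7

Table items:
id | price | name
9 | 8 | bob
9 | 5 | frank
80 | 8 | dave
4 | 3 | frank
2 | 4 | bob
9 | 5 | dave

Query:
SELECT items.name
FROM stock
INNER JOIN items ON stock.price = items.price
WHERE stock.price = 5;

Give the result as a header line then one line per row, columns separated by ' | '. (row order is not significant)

== RESULT ==
items.name
frank
dave

Derivation:
After JOIN items (5 rows):
stock.qty | stock.price | items.id | items.price | items.name
6 | 4 | 2 | 4 | bob
6 | 8 | 9 | 8 | bob
6 | 8 | 80 | 8 | dave
3 | 5 | 9 | 5 | frank
3 | 5 | 9 | 5 | dave
After WHERE (2 rows):
stock.qty | stock.price | items.id | items.price | items.name
3 | 5 | 9 | 5 | frank
3 | 5 | 9 | 5 | dave
After SELECT (2 rows):
items.name
frank
dave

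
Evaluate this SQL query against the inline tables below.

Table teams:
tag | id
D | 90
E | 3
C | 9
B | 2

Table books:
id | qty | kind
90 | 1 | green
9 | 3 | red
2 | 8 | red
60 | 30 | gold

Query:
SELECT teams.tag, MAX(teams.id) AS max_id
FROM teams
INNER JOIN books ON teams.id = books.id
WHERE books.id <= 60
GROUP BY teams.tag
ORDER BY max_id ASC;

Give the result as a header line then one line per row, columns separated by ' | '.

== RESULT ==
teams.tag | max_id
B | 2
C | 9

Derivation:
After JOIN books (3 rows):
teams.tag | teams.id | books.id | books.qty | books.kind
D | 90 | 90 | 1 | green
C | 9 | 9 | 3 | red
B | 2 | 2 | 8 | red
After WHERE (2 rows):
teams.tag | teams.id | books.id | books.qty | books.kind
C | 9 | 9 | 3 | red
B | 2 | 2 | 8 | red
After GROUP BY (2 rows):
teams.tag | max_id
C | 9
B | 2
After ORDER BY (2 rows):
teams.tag | max_id
B | 2
C | 9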